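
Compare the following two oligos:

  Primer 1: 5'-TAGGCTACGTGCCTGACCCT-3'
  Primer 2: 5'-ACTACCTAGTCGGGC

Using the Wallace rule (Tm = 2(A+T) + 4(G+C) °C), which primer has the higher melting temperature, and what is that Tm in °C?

Primer 1, 64°C

Primer 1: A+T=8, G+C=12 → Tm = 2(8)+4(12) = 64°C
Primer 2: A+T=6, G+C=9 → Tm = 2(6)+4(9) = 48°C
64°C vs 48°C → primer 1 is higher.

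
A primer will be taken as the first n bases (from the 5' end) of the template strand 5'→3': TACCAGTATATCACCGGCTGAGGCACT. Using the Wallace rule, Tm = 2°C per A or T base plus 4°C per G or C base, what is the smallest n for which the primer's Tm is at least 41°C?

n = 15

First 14 bases: TACCAGTATATCAC → Tm = 38°C (< 41°C)
First 15 bases: TACCAGTATATCACC → Tm = 42°C (≥ 41°C)
Since every base adds ≥2°C, Tm only increases with n, so the threshold is first crossed at n = 15.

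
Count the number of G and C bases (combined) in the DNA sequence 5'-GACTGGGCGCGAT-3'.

C=3, T=2, A=2, G=6
Total G or C: 6 + 3 = 9

9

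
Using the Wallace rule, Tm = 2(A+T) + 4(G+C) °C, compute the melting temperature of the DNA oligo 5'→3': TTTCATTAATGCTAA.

G=1, T=7, A=5, C=2
A+T = 12, G+C = 3
Tm = 2×12 + 4×3 = 36°C

36°C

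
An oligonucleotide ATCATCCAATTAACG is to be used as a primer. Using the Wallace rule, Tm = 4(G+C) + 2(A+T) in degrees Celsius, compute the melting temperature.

T=4, A=6, G=1, C=4
So N_AT = 10 and N_GC = 5.
Tm = 2(10) + 4(5) = 20 + 20 = 40°C

40°C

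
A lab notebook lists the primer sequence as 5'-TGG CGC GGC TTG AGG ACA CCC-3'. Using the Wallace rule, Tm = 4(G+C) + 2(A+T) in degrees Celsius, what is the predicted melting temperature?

72°C

Counting bases: A=3, G=8, C=7, T=3
AT pairs contribute 6, GC pairs contribute 15.
Tm = 2(6) + 4(15) = 12 + 60 = 72°C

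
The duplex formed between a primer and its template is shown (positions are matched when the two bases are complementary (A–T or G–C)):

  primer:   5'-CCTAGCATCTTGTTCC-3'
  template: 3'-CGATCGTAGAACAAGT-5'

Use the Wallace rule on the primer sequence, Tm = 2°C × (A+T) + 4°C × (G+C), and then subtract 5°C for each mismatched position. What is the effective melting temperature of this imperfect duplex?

Primer base counts: A=2, T=6, G=2, C=6 → A+T=8, G+C=8
Perfect-match Tm = 2(8) + 4(8) = 16 + 32 = 48°C
Mismatches (positions where the bases are not complementary): 2 (at positions 1, 16)
Effective Tm = 48 − 2×5 = 48 − 10 = 38°C

38°C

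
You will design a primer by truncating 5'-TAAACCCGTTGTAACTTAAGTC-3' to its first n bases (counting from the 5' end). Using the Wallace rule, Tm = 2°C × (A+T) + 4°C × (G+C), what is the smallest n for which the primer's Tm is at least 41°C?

First 14 bases: TAAACCCGTTGTAA → Tm = 38°C (< 41°C)
First 15 bases: TAAACCCGTTGTAAC → Tm = 42°C (≥ 41°C)
Each additional base adds 2°C (A/T) or 4°C (G/C), so Tm is non-decreasing in n; n = 15 is the first length to reach 41°C.

n = 15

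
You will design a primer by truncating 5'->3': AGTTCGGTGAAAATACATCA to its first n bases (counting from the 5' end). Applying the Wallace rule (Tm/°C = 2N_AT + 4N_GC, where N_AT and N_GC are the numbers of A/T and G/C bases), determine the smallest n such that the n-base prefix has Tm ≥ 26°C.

n = 9

First 8 bases: AGTTCGGT → Tm = 24°C (< 26°C)
First 9 bases: AGTTCGGTG → Tm = 28°C (≥ 26°C)
Each additional base adds 2°C (A/T) or 4°C (G/C), so Tm is non-decreasing in n; n = 9 is the first length to reach 26°C.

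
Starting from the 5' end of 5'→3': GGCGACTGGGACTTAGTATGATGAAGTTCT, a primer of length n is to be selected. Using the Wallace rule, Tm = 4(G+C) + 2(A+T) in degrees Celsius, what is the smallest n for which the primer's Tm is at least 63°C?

n = 21

First 20 bases: GGCGACTGGGACTTAGTATG → Tm = 62°C (< 63°C)
First 21 bases: GGCGACTGGGACTTAGTATGA → Tm = 64°C (≥ 63°C)
Since every base adds ≥2°C, Tm only increases with n, so the threshold is first crossed at n = 21.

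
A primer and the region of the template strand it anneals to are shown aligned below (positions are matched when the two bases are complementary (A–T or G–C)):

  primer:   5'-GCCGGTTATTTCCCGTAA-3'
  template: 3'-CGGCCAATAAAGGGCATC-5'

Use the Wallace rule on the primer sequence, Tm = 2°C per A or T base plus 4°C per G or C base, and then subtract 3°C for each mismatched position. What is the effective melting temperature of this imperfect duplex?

Primer base counts: A=3, T=6, G=4, C=5 → A+T=9, G+C=9
Perfect-match Tm = 2(9) + 4(9) = 18 + 36 = 54°C
Mismatches (positions where the bases are not complementary): 1 (at position 18)
Effective Tm = 54 − 1×3 = 54 − 3 = 51°C

51°C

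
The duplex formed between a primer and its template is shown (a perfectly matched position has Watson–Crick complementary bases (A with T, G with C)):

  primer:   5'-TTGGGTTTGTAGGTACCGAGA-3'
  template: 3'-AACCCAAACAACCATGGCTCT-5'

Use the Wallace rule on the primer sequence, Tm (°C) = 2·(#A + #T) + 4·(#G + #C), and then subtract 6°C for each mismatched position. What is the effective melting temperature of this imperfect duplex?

Primer base counts: A=4, T=7, G=8, C=2 → A+T=11, G+C=10
Perfect-match Tm = 2(11) + 4(10) = 22 + 40 = 62°C
Mismatches (positions where the bases are not complementary): 1 (at position 11)
Effective Tm = 62 − 1×6 = 62 − 6 = 56°C

56°C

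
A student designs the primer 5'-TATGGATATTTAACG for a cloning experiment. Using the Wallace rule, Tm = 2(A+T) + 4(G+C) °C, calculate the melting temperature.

Base counts: G=3, A=5, C=1, T=6
AT pairs contribute 11, GC pairs contribute 4.
Tm = 2×11 + 4×4 = 38°C

38°C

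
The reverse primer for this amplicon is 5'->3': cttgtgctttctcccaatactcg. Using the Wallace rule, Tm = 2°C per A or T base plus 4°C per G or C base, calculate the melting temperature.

68°C

A=3, C=8, G=3, T=9
So N_AT = 12 and N_GC = 11.
Tm = 2×12 + 4×11 = 68°C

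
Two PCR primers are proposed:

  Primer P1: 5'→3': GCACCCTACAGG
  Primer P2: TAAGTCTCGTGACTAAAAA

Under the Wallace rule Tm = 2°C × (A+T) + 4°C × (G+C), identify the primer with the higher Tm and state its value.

Primer P1: A+T=4, G+C=8 → Tm = 2(4)+4(8) = 40°C
Primer P2: A+T=13, G+C=6 → Tm = 2(13)+4(6) = 50°C
40°C vs 50°C → primer P2 is higher.

Primer P2, 50°C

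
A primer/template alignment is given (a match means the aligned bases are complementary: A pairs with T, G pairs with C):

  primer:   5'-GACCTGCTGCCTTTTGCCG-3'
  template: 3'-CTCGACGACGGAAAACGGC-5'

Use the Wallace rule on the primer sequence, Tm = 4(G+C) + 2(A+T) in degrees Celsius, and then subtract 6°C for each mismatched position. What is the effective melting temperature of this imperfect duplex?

56°C

Primer base counts: A=1, T=6, G=5, C=7 → A+T=7, G+C=12
Perfect-match Tm = 2(7) + 4(12) = 14 + 48 = 62°C
Mismatches (positions where the bases are not complementary): 1 (at position 3)
Effective Tm = 62 − 1×6 = 62 − 6 = 56°C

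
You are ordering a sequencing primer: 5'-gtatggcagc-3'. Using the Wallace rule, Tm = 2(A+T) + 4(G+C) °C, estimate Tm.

32°C

Base counts: G=4, T=2, C=2, A=2
A+T = 4, G+C = 6
Tm = 2(4) + 4(6) = 8 + 24 = 32°C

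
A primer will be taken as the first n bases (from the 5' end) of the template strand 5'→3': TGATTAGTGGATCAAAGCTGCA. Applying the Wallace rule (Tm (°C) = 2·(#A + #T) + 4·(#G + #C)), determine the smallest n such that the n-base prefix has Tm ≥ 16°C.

First 6 bases: TGATTA → Tm = 14°C (< 16°C)
First 7 bases: TGATTAG → Tm = 18°C (≥ 16°C)
Each additional base adds 2°C (A/T) or 4°C (G/C), so Tm is non-decreasing in n; n = 7 is the first length to reach 16°C.

n = 7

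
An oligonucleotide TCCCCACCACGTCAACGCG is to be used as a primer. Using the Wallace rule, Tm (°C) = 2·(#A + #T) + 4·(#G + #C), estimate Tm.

Scanning the sequence gives G=3, A=4, C=10, T=2.
A+T = 6, G+C = 13
Tm = 2(6) + 4(13) = 12 + 52 = 64°C

64°C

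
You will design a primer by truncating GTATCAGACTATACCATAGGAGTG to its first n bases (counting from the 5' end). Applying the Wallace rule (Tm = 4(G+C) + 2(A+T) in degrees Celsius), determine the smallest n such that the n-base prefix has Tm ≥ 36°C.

n = 14

First 13 bases: GTATCAGACTATA → Tm = 34°C (< 36°C)
First 14 bases: GTATCAGACTATAC → Tm = 38°C (≥ 36°C)
Since every base adds ≥2°C, Tm only increases with n, so the threshold is first crossed at n = 14.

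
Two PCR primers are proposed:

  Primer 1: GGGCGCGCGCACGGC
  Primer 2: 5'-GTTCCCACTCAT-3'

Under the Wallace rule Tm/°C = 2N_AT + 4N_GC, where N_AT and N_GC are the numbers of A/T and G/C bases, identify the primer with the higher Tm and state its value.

Primer 1: A+T=1, G+C=14 → Tm = 2(1)+4(14) = 58°C
Primer 2: A+T=6, G+C=6 → Tm = 2(6)+4(6) = 36°C
58°C vs 36°C → primer 1 is higher.

Primer 1, 58°C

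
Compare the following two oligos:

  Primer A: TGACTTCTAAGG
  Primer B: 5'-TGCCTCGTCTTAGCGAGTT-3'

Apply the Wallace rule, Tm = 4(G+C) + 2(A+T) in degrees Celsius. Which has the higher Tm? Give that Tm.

Primer A: A+T=7, G+C=5 → Tm = 2(7)+4(5) = 34°C
Primer B: A+T=9, G+C=10 → Tm = 2(9)+4(10) = 58°C
34°C vs 58°C → primer B is higher.

Primer B, 58°C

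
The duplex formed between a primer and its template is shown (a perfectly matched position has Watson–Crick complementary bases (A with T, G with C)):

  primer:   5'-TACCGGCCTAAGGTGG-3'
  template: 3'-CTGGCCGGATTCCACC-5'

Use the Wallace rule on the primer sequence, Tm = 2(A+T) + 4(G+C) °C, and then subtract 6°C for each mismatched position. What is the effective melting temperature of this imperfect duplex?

Primer base counts: A=3, T=3, G=6, C=4 → A+T=6, G+C=10
Perfect-match Tm = 2(6) + 4(10) = 12 + 40 = 52°C
Mismatches (positions where the bases are not complementary): 1 (at position 1)
Effective Tm = 52 − 1×6 = 52 − 6 = 46°C

46°C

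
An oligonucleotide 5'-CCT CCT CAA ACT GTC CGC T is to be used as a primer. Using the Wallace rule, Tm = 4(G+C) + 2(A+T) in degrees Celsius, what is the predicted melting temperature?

60°C

G=2, T=5, A=3, C=9
So N_AT = 8 and N_GC = 11.
Tm = 2(8) + 4(11) = 16 + 44 = 60°C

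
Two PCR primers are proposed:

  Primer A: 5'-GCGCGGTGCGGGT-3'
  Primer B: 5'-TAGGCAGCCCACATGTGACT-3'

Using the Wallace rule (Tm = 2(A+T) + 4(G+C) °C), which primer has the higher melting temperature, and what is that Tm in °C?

Primer A: A+T=2, G+C=11 → Tm = 2(2)+4(11) = 48°C
Primer B: A+T=9, G+C=11 → Tm = 2(9)+4(11) = 62°C
48°C vs 62°C → primer B is higher.

Primer B, 62°C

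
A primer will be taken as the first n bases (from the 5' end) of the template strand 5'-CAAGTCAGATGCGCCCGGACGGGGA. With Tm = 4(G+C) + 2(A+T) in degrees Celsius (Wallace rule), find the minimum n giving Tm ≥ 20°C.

n = 7

First 6 bases: CAAGTC → Tm = 18°C (< 20°C)
First 7 bases: CAAGTCA → Tm = 20°C (≥ 20°C)
Each additional base adds 2°C (A/T) or 4°C (G/C), so Tm is non-decreasing in n; n = 7 is the first length to reach 20°C.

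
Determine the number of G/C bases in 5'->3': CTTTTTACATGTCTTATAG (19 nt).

5

Scanning the sequence gives A=4, G=2, T=10, C=3.
G+C = 2 + 3 = 5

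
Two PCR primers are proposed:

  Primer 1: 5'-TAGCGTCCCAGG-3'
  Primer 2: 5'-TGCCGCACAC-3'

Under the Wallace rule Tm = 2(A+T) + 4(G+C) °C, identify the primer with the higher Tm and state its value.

Primer 1, 40°C

Primer 1: A+T=4, G+C=8 → Tm = 2(4)+4(8) = 40°C
Primer 2: A+T=3, G+C=7 → Tm = 2(3)+4(7) = 34°C
40°C vs 34°C → primer 1 is higher.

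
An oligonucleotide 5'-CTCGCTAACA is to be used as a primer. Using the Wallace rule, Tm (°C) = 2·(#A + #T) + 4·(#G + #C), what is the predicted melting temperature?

30°C

A=3, T=2, C=4, G=1
AT pairs contribute 5, GC pairs contribute 5.
Tm = 4·5 + 2·5 = 20 + 10 = 30°C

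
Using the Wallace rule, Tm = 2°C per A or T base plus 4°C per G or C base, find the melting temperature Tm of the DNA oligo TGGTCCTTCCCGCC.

A=0, C=7, G=3, T=4
AT pairs contribute 4, GC pairs contribute 10.
Tm = 2×4 + 4×10 = 48°C

48°C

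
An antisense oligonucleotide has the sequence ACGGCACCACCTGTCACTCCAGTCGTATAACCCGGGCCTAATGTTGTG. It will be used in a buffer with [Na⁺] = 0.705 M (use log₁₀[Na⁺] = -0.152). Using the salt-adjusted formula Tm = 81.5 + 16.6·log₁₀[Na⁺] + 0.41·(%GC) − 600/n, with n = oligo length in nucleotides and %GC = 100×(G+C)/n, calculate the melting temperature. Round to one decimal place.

Length n = 48. A=10, T=11, G=11, C=16
G+C = 27, so %GC = 27/48 × 100 = 56.25%
Salt term: 16.6 × (-0.152) = -2.523
GC term: 0.41 × 56.25 = 23.062; length term: −600/48 = −12.5
Tm = 81.5 + (-2.523) + 23.062 − 12.5 = 89.539 → 89.5°C

89.5°C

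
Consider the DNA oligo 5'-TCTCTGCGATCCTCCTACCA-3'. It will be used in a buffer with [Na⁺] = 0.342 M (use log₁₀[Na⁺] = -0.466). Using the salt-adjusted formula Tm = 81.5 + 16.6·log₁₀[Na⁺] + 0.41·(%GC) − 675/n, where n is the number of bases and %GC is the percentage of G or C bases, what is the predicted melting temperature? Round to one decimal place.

62.6°C

Length n = 20. Base counts: G=2, A=3, T=6, C=9
G+C = 11, so %GC = 11/20 × 100 = 55%
Salt term: 16.6 × (-0.466) = -7.736
GC term: 0.41 × 55 = 22.55; length term: −675/20 = −33.75
Tm = 81.5 + (-7.736) + 22.55 − 33.75 = 62.564 → 62.6°C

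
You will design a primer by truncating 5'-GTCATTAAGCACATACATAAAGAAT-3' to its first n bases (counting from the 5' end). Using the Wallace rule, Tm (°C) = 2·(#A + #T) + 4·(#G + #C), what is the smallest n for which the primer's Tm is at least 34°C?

n = 12

First 11 bases: GTCATTAAGCA → Tm = 30°C (< 34°C)
First 12 bases: GTCATTAAGCAC → Tm = 34°C (≥ 34°C)
Since every base adds ≥2°C, Tm only increases with n, so the threshold is first crossed at n = 12.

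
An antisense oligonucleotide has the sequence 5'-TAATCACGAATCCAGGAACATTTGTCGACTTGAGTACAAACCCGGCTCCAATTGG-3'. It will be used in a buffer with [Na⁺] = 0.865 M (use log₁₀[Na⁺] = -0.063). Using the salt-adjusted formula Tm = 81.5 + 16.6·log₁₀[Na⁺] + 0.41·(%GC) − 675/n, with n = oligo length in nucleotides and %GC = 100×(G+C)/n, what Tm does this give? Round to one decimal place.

86.8°C

Length n = 55. Counting bases: G=11, C=14, A=17, T=13
G+C = 25, so %GC = 25/55 × 100 = 45.455%
Salt term: 16.6 × (-0.063) = -1.046
GC term: 0.41 × 45.455 = 18.637; length term: −675/55 = −12.273
Tm = 81.5 + (-1.046) + 18.637 − 12.273 = 86.818 → 86.8°C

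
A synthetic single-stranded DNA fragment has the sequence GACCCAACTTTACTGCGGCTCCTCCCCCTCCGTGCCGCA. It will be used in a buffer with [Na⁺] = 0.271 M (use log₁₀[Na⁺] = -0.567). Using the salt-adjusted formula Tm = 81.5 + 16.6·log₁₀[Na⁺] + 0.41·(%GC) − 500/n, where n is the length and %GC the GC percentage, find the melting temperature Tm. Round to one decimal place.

Length n = 39. Base counts: T=8, G=7, C=19, A=5
G+C = 26, so %GC = 26/39 × 100 = 66.667%
Salt term: 16.6 × (-0.567) = -9.412
GC term: 0.41 × 66.667 = 27.333; length term: −500/39 = −12.821
Tm = 81.5 + (-9.412) + 27.333 − 12.821 = 86.6 → 86.6°C

86.6°C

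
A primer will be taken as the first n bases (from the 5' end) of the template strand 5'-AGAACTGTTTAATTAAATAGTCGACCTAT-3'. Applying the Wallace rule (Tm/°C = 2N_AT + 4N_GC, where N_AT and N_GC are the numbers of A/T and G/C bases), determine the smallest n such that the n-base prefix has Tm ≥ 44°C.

First 18 bases: AGAACTGTTTAATTAAAT → Tm = 42°C (< 44°C)
First 19 bases: AGAACTGTTTAATTAAATA → Tm = 44°C (≥ 44°C)
Since every base adds ≥2°C, Tm only increases with n, so the threshold is first crossed at n = 19.

n = 19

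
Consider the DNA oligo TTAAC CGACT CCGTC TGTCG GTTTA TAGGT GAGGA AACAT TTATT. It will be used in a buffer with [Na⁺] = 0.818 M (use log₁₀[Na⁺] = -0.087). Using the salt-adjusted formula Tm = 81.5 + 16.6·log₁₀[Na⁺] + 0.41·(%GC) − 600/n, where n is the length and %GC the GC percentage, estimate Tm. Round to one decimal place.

83.1°C

Length n = 45. Base counts: G=10, T=16, A=11, C=8
G+C = 18, so %GC = 18/45 × 100 = 40%
Salt term: 16.6 × (-0.087) = -1.444
GC term: 0.41 × 40 = 16.4; length term: −600/45 = −13.333
Tm = 81.5 + (-1.444) + 16.4 − 13.333 = 83.123 → 83.1°C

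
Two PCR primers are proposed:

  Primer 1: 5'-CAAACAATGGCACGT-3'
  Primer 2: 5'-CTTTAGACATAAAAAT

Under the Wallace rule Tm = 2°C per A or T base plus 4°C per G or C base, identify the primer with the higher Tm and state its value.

Primer 1, 44°C

Primer 1: A+T=8, G+C=7 → Tm = 2(8)+4(7) = 44°C
Primer 2: A+T=13, G+C=3 → Tm = 2(13)+4(3) = 38°C
44°C vs 38°C → primer 1 is higher.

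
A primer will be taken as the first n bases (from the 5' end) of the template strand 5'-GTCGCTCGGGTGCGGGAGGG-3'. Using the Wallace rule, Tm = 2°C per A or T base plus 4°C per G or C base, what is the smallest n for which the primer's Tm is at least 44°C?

n = 13

First 12 bases: GTCGCTCGGGTG → Tm = 42°C (< 44°C)
First 13 bases: GTCGCTCGGGTGC → Tm = 46°C (≥ 44°C)
Each additional base adds 2°C (A/T) or 4°C (G/C), so Tm is non-decreasing in n; n = 13 is the first length to reach 44°C.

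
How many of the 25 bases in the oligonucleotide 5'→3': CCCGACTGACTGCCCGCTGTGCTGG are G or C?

18

Base counts: C=10, G=8, A=2, T=5
Total G or C: 8 + 10 = 18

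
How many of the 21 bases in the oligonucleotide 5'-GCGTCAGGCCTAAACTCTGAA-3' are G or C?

Base counts: C=6, A=6, T=4, G=5
Total G or C: 5 + 6 = 11

11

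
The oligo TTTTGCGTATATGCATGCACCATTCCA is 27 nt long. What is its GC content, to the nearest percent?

41%

G=4, A=6, C=7, T=10
G+C = 4 + 7 = 11 out of 27 bases
%GC = 11/27 × 100 = 40.74% ≈ 41%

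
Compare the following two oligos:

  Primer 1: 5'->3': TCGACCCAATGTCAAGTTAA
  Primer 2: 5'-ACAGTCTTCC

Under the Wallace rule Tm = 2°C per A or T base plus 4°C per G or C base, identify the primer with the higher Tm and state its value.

Primer 1, 56°C

Primer 1: A+T=12, G+C=8 → Tm = 2(12)+4(8) = 56°C
Primer 2: A+T=5, G+C=5 → Tm = 2(5)+4(5) = 30°C
56°C vs 30°C → primer 1 is higher.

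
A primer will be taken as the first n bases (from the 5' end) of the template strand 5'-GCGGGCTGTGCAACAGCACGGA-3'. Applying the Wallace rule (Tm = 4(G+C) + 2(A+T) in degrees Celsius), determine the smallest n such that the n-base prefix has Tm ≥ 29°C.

n = 8

First 7 bases: GCGGGCT → Tm = 26°C (< 29°C)
First 8 bases: GCGGGCTG → Tm = 30°C (≥ 29°C)
Each additional base adds 2°C (A/T) or 4°C (G/C), so Tm is non-decreasing in n; n = 8 is the first length to reach 29°C.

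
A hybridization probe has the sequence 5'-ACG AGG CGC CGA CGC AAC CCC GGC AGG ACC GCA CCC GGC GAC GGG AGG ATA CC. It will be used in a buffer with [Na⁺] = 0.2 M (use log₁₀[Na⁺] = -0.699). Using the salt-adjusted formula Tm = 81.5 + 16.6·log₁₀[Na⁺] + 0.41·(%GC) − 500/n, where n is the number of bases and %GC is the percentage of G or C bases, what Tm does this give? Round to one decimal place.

Length n = 53. Scanning the sequence gives G=19, C=21, T=1, A=12.
G+C = 40, so %GC = 40/53 × 100 = 75.472%
Salt term: 16.6 × (-0.699) = -11.603
GC term: 0.41 × 75.472 = 30.944; length term: −500/53 = −9.434
Tm = 81.5 + (-11.603) + 30.944 − 9.434 = 91.407 → 91.4°C

91.4°C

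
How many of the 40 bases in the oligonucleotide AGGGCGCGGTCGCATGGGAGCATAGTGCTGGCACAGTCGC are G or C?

C=10, T=6, A=7, G=17
G+C = 17 + 10 = 27

27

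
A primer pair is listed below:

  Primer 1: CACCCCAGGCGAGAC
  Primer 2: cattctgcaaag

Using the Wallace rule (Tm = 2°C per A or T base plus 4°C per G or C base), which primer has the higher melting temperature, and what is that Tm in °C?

Primer 1, 52°C

Primer 1: A+T=4, G+C=11 → Tm = 2(4)+4(11) = 52°C
Primer 2: A+T=7, G+C=5 → Tm = 2(7)+4(5) = 34°C
52°C vs 34°C → primer 1 is higher.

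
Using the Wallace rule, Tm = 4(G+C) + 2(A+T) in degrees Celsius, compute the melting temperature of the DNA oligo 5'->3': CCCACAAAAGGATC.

A=6, G=2, C=5, T=1
A+T = 7, G+C = 7
Tm = 2(7) + 4(7) = 14 + 28 = 42°C

42°C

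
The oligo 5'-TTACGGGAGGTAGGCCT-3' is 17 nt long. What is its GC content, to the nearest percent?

59%

Counting bases: T=4, G=7, C=3, A=3
G+C = 7 + 3 = 10 out of 17 bases
%GC = 10/17 × 100 = 58.82% ≈ 59%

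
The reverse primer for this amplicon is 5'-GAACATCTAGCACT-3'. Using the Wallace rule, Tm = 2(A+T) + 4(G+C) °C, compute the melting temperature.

40°C

Base counts: G=2, T=3, C=4, A=5
So N_AT = 8 and N_GC = 6.
Tm = 4·6 + 2·8 = 24 + 16 = 40°C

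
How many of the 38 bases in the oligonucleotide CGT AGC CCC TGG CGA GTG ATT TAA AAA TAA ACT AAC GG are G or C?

A=13, C=8, G=9, T=8
Total G or C: 9 + 8 = 17

17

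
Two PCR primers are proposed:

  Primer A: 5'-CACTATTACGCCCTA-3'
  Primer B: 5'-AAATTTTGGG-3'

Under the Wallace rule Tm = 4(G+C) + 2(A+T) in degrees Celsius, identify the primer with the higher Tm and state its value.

Primer A: A+T=8, G+C=7 → Tm = 2(8)+4(7) = 44°C
Primer B: A+T=7, G+C=3 → Tm = 2(7)+4(3) = 26°C
44°C vs 26°C → primer A is higher.

Primer A, 44°C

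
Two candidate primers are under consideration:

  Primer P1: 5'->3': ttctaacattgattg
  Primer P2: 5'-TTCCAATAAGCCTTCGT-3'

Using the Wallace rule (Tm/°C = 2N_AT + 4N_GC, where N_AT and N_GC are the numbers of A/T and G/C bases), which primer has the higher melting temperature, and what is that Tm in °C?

Primer P2, 48°C

Primer P1: A+T=11, G+C=4 → Tm = 2(11)+4(4) = 38°C
Primer P2: A+T=10, G+C=7 → Tm = 2(10)+4(7) = 48°C
38°C vs 48°C → primer P2 is higher.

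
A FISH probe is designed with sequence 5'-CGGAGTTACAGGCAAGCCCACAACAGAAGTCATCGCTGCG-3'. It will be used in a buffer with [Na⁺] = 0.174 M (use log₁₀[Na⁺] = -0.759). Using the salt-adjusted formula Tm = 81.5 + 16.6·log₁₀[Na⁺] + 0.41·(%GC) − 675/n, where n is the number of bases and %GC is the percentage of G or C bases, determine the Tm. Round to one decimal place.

75.6°C

Length n = 40. Base counts: G=11, C=12, A=12, T=5
G+C = 23, so %GC = 23/40 × 100 = 57.5%
Salt term: 16.6 × (-0.759) = -12.599
GC term: 0.41 × 57.5 = 23.575; length term: −675/40 = −16.875
Tm = 81.5 + (-12.599) + 23.575 − 16.875 = 75.601 → 75.6°C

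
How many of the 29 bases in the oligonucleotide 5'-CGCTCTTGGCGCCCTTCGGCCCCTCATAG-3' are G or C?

20

Counting bases: A=2, C=13, T=7, G=7
G+C = 7 + 13 = 20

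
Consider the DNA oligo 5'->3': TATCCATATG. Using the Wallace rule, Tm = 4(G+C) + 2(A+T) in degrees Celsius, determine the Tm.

26°C

G=1, C=2, T=4, A=3
A+T = 7, G+C = 3
Tm = 2(7) + 4(3) = 14 + 12 = 26°C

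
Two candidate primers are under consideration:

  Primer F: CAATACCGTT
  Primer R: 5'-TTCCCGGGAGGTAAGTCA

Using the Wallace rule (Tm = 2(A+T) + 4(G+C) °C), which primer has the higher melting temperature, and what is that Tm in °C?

Primer R, 56°C

Primer F: A+T=6, G+C=4 → Tm = 2(6)+4(4) = 28°C
Primer R: A+T=8, G+C=10 → Tm = 2(8)+4(10) = 56°C
28°C vs 56°C → primer R is higher.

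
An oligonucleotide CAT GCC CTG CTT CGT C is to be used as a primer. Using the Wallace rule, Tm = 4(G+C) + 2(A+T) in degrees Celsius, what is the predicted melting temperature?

Scanning the sequence gives C=7, A=1, G=3, T=5.
So N_AT = 6 and N_GC = 10.
Tm = 2×6 + 4×10 = 52°C

52°C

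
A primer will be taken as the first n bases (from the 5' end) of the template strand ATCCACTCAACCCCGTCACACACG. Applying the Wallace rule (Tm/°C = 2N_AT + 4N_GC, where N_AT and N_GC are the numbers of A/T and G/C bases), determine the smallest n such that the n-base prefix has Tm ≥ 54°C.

First 16 bases: ATCCACTCAACCCCGT → Tm = 50°C (< 54°C)
First 17 bases: ATCCACTCAACCCCGTC → Tm = 54°C (≥ 54°C)
Since every base adds ≥2°C, Tm only increases with n, so the threshold is first crossed at n = 17.

n = 17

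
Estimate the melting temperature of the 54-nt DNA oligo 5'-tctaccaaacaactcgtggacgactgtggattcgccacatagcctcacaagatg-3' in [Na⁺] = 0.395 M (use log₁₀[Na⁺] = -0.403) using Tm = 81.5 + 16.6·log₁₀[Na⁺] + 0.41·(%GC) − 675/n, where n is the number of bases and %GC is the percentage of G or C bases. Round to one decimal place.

Length n = 54. G=11, T=11, A=16, C=16
G+C = 27, so %GC = 27/54 × 100 = 50%
Salt term: 16.6 × (-0.403) = -6.69
GC term: 0.41 × 50 = 20.5; length term: −675/54 = −12.5
Tm = 81.5 + (-6.69) + 20.5 − 12.5 = 82.81 → 82.8°C

82.8°C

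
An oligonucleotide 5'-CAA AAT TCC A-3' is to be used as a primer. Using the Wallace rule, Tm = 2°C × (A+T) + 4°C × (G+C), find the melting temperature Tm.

26°C

Scanning the sequence gives T=2, G=0, A=5, C=3.
A+T = 7, G+C = 3
Tm = 4·3 + 2·7 = 12 + 14 = 26°C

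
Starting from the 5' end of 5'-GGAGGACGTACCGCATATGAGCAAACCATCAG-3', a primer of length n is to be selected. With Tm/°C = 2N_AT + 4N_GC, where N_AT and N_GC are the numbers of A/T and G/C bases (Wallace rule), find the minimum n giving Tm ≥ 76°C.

n = 25

First 24 bases: GGAGGACGTACCGCATATGAGCAA → Tm = 74°C (< 76°C)
First 25 bases: GGAGGACGTACCGCATATGAGCAAA → Tm = 76°C (≥ 76°C)
Since every base adds ≥2°C, Tm only increases with n, so the threshold is first crossed at n = 25.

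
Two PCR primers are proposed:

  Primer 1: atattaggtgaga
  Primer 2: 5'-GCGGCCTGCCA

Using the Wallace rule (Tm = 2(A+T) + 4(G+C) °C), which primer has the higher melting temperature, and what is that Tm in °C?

Primer 1: A+T=9, G+C=4 → Tm = 2(9)+4(4) = 34°C
Primer 2: A+T=2, G+C=9 → Tm = 2(2)+4(9) = 40°C
34°C vs 40°C → primer 2 is higher.

Primer 2, 40°C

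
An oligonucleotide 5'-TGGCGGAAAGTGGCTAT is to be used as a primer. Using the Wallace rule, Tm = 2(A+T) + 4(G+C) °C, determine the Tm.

52°C

Scanning the sequence gives A=4, T=4, G=7, C=2.
So N_AT = 8 and N_GC = 9.
Tm = 2(8) + 4(9) = 16 + 36 = 52°C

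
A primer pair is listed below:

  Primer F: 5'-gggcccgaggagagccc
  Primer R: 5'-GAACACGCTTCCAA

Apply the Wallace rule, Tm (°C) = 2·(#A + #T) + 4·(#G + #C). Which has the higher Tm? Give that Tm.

Primer F: A+T=3, G+C=14 → Tm = 2(3)+4(14) = 62°C
Primer R: A+T=7, G+C=7 → Tm = 2(7)+4(7) = 42°C
62°C vs 42°C → primer F is higher.

Primer F, 62°C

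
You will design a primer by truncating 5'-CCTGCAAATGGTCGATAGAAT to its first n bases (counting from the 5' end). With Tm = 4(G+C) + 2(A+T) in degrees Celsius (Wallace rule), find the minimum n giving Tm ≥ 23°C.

n = 8

First 7 bases: CCTGCAA → Tm = 22°C (< 23°C)
First 8 bases: CCTGCAAA → Tm = 24°C (≥ 23°C)
Since every base adds ≥2°C, Tm only increases with n, so the threshold is first crossed at n = 8.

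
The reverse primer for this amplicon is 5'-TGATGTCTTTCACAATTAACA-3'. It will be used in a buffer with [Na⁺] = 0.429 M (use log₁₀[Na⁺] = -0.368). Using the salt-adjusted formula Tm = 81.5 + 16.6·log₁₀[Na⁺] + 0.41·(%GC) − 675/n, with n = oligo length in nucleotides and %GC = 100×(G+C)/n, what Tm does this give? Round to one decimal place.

55.0°C

Length n = 21. Base counts: G=2, T=8, A=7, C=4
G+C = 6, so %GC = 6/21 × 100 = 28.571%
Salt term: 16.6 × (-0.368) = -6.109
GC term: 0.41 × 28.571 = 11.714; length term: −675/21 = −32.143
Tm = 81.5 + (-6.109) + 11.714 − 32.143 = 54.962 → 55.0°C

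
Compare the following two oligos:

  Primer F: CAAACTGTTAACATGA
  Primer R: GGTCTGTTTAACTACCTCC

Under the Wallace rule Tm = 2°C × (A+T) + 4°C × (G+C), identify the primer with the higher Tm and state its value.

Primer F: A+T=11, G+C=5 → Tm = 2(11)+4(5) = 42°C
Primer R: A+T=10, G+C=9 → Tm = 2(10)+4(9) = 56°C
42°C vs 56°C → primer R is higher.

Primer R, 56°C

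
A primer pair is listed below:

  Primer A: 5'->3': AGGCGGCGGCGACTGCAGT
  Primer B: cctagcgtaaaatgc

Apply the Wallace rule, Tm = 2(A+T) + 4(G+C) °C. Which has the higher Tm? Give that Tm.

Primer A: A+T=5, G+C=14 → Tm = 2(5)+4(14) = 66°C
Primer B: A+T=8, G+C=7 → Tm = 2(8)+4(7) = 44°C
66°C vs 44°C → primer A is higher.

Primer A, 66°C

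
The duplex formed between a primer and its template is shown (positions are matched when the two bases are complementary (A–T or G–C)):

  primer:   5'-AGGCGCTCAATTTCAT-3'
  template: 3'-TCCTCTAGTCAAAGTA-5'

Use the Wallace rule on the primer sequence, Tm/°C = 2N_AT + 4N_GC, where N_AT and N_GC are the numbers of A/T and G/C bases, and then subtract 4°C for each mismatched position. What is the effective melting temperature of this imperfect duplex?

34°C

Primer base counts: A=4, T=5, G=3, C=4 → A+T=9, G+C=7
Perfect-match Tm = 2(9) + 4(7) = 18 + 28 = 46°C
Mismatches (positions where the bases are not complementary): 3 (at positions 4, 6, 10)
Effective Tm = 46 − 3×4 = 46 − 12 = 34°C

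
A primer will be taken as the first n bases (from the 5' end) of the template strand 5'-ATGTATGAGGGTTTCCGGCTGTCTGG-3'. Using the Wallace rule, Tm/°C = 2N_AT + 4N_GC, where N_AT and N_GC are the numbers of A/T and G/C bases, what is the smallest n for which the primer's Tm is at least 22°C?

n = 9

First 8 bases: ATGTATGA → Tm = 20°C (< 22°C)
First 9 bases: ATGTATGAG → Tm = 24°C (≥ 22°C)
Since every base adds ≥2°C, Tm only increases with n, so the threshold is first crossed at n = 9.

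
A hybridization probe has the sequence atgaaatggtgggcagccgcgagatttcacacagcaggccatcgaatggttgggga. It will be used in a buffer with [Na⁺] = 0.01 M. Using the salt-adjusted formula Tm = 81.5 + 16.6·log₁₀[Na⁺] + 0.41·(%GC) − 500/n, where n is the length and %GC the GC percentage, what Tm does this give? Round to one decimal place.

62.1°C

Length n = 56. A=15, T=10, C=11, G=20
G+C = 31, so %GC = 31/56 × 100 = 55.357%
Salt term: 16.6 × (-2) = -33.2
GC term: 0.41 × 55.357 = 22.696; length term: −500/56 = −8.929
Tm = 81.5 + (-33.2) + 22.696 − 8.929 = 62.067 → 62.1°C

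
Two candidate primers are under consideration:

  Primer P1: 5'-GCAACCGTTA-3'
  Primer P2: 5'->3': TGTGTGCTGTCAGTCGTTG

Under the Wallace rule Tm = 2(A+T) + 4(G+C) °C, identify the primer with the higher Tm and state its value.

Primer P2, 58°C

Primer P1: A+T=5, G+C=5 → Tm = 2(5)+4(5) = 30°C
Primer P2: A+T=9, G+C=10 → Tm = 2(9)+4(10) = 58°C
30°C vs 58°C → primer P2 is higher.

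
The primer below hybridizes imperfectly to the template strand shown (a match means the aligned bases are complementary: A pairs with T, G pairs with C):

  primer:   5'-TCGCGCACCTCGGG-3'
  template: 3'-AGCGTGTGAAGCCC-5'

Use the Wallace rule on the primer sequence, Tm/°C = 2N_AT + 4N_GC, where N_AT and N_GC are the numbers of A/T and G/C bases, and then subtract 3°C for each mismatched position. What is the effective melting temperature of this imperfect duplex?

Primer base counts: A=1, T=2, G=5, C=6 → A+T=3, G+C=11
Perfect-match Tm = 2(3) + 4(11) = 6 + 44 = 50°C
Mismatches (positions where the bases are not complementary): 2 (at positions 5, 9)
Effective Tm = 50 − 2×3 = 50 − 6 = 44°C

44°C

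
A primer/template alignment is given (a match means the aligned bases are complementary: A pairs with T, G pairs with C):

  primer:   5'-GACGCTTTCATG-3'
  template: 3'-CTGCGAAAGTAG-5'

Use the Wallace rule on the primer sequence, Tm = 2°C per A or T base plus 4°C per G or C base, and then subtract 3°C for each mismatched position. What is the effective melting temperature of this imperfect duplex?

33°C

Primer base counts: A=2, T=4, G=3, C=3 → A+T=6, G+C=6
Perfect-match Tm = 2(6) + 4(6) = 12 + 24 = 36°C
Mismatches (positions where the bases are not complementary): 1 (at position 12)
Effective Tm = 36 − 1×3 = 36 − 3 = 33°C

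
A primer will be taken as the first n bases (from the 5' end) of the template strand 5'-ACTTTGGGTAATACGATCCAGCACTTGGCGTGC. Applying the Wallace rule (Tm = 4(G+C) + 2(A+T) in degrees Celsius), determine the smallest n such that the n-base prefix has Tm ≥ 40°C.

First 14 bases: ACTTTGGGTAATAC → Tm = 38°C (< 40°C)
First 15 bases: ACTTTGGGTAATACG → Tm = 42°C (≥ 40°C)
Each additional base adds 2°C (A/T) or 4°C (G/C), so Tm is non-decreasing in n; n = 15 is the first length to reach 40°C.

n = 15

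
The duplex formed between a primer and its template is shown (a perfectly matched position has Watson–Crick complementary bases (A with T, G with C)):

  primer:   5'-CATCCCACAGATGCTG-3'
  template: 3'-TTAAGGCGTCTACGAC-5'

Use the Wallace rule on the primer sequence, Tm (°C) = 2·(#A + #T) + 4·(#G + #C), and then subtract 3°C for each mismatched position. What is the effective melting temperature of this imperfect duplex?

41°C

Primer base counts: A=4, T=3, G=3, C=6 → A+T=7, G+C=9
Perfect-match Tm = 2(7) + 4(9) = 14 + 36 = 50°C
Mismatches (positions where the bases are not complementary): 3 (at positions 1, 4, 7)
Effective Tm = 50 − 3×3 = 50 − 9 = 41°C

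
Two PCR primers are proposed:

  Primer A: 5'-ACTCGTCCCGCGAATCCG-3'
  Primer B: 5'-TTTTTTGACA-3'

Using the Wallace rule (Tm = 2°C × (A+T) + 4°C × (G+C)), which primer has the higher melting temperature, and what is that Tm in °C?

Primer A: A+T=6, G+C=12 → Tm = 2(6)+4(12) = 60°C
Primer B: A+T=8, G+C=2 → Tm = 2(8)+4(2) = 24°C
60°C vs 24°C → primer A is higher.

Primer A, 60°C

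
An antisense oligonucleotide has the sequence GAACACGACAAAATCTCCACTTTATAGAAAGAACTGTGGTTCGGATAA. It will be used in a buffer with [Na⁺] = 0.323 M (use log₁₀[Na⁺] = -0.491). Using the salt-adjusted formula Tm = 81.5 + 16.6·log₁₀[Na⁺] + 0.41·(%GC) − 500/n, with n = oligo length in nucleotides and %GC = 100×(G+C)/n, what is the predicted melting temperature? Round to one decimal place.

78.3°C

Length n = 48. Base counts: T=11, A=19, G=9, C=9
G+C = 18, so %GC = 18/48 × 100 = 37.5%
Salt term: 16.6 × (-0.491) = -8.151
GC term: 0.41 × 37.5 = 15.375; length term: −500/48 = −10.417
Tm = 81.5 + (-8.151) + 15.375 − 10.417 = 78.307 → 78.3°C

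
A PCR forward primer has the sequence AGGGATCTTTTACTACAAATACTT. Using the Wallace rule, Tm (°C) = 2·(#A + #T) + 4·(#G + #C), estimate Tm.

Counting bases: A=8, T=9, C=4, G=3
A+T = 17, G+C = 7
Tm = 2×17 + 4×7 = 62°C

62°C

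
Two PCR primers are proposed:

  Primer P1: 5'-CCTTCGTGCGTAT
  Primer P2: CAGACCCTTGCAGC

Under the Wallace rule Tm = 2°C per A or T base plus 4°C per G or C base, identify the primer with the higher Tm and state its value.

Primer P1: A+T=6, G+C=7 → Tm = 2(6)+4(7) = 40°C
Primer P2: A+T=5, G+C=9 → Tm = 2(5)+4(9) = 46°C
40°C vs 46°C → primer P2 is higher.

Primer P2, 46°C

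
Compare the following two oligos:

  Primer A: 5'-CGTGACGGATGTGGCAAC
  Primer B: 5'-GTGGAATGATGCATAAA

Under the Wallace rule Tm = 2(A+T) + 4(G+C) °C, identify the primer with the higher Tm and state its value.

Primer A: A+T=7, G+C=11 → Tm = 2(7)+4(11) = 58°C
Primer B: A+T=11, G+C=6 → Tm = 2(11)+4(6) = 46°C
58°C vs 46°C → primer A is higher.

Primer A, 58°C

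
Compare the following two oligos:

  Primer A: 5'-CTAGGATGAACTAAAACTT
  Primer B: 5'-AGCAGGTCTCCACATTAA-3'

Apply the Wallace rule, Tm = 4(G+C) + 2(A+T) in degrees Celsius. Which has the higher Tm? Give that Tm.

Primer A: A+T=13, G+C=6 → Tm = 2(13)+4(6) = 50°C
Primer B: A+T=10, G+C=8 → Tm = 2(10)+4(8) = 52°C
50°C vs 52°C → primer B is higher.

Primer B, 52°C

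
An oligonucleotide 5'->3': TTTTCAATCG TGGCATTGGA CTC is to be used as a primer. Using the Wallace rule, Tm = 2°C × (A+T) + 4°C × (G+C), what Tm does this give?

66°C

Base counts: C=5, A=4, T=9, G=5
AT pairs contribute 13, GC pairs contribute 10.
Tm = 2(13) + 4(10) = 26 + 40 = 66°C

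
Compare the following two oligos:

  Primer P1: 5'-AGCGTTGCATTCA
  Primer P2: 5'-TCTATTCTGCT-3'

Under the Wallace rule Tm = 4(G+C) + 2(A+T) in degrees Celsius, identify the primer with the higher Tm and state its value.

Primer P1, 38°C

Primer P1: A+T=7, G+C=6 → Tm = 2(7)+4(6) = 38°C
Primer P2: A+T=7, G+C=4 → Tm = 2(7)+4(4) = 30°C
38°C vs 30°C → primer P1 is higher.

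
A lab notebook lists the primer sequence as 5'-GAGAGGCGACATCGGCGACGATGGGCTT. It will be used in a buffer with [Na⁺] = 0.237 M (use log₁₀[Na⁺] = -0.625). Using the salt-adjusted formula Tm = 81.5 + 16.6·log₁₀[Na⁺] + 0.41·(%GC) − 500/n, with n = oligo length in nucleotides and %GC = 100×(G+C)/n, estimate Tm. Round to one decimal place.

79.6°C

Length n = 28. Scanning the sequence gives T=4, A=6, C=6, G=12.
G+C = 18, so %GC = 18/28 × 100 = 64.286%
Salt term: 16.6 × (-0.625) = -10.375
GC term: 0.41 × 64.286 = 26.357; length term: −500/28 = −17.857
Tm = 81.5 + (-10.375) + 26.357 − 17.857 = 79.625 → 79.6°C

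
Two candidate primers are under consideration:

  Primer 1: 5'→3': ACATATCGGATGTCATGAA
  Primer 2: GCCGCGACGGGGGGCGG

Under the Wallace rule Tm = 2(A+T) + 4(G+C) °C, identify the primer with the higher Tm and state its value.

Primer 2, 66°C

Primer 1: A+T=12, G+C=7 → Tm = 2(12)+4(7) = 52°C
Primer 2: A+T=1, G+C=16 → Tm = 2(1)+4(16) = 66°C
52°C vs 66°C → primer 2 is higher.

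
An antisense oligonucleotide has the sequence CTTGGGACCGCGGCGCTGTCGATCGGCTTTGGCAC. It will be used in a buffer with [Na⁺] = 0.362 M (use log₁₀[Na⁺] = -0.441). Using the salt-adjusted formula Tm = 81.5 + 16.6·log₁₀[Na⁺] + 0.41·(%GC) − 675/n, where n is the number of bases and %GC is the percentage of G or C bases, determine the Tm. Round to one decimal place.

Length n = 35. Scanning the sequence gives G=13, A=3, T=8, C=11.
G+C = 24, so %GC = 24/35 × 100 = 68.571%
Salt term: 16.6 × (-0.441) = -7.321
GC term: 0.41 × 68.571 = 28.114; length term: −675/35 = −19.286
Tm = 81.5 + (-7.321) + 28.114 − 19.286 = 83.007 → 83.0°C

83.0°C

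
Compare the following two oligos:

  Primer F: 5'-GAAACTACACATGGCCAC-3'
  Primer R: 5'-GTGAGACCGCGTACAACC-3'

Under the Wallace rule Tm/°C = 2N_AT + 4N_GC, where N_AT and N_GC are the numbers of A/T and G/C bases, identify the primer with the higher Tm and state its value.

Primer R, 58°C

Primer F: A+T=9, G+C=9 → Tm = 2(9)+4(9) = 54°C
Primer R: A+T=7, G+C=11 → Tm = 2(7)+4(11) = 58°C
54°C vs 58°C → primer R is higher.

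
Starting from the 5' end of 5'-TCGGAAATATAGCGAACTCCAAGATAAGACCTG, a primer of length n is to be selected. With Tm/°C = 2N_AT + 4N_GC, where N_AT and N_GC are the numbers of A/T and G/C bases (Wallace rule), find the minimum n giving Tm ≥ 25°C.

n = 10

First 9 bases: TCGGAAATA → Tm = 24°C (< 25°C)
First 10 bases: TCGGAAATAT → Tm = 26°C (≥ 25°C)
Since every base adds ≥2°C, Tm only increases with n, so the threshold is first crossed at n = 10.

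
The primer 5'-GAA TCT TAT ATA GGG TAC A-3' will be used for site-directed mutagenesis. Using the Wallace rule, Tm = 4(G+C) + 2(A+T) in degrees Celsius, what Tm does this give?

50°C

Scanning the sequence gives A=7, G=4, T=6, C=2.
A+T = 13, G+C = 6
Tm = 2(13) + 4(6) = 26 + 24 = 50°C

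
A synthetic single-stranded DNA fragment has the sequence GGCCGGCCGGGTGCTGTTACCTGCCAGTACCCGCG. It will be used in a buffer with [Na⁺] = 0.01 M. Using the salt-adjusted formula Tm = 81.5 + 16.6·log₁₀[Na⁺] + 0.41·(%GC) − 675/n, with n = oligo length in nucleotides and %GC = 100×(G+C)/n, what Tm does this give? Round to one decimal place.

59.5°C

Length n = 35. Scanning the sequence gives A=3, G=13, T=6, C=13.
G+C = 26, so %GC = 26/35 × 100 = 74.286%
Salt term: 16.6 × (-2) = -33.2
GC term: 0.41 × 74.286 = 30.457; length term: −675/35 = −19.286
Tm = 81.5 + (-33.2) + 30.457 − 19.286 = 59.471 → 59.5°C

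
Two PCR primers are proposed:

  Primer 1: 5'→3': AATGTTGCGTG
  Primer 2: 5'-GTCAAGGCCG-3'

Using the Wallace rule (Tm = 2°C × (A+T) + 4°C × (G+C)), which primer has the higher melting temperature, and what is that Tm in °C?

Primer 2, 34°C

Primer 1: A+T=6, G+C=5 → Tm = 2(6)+4(5) = 32°C
Primer 2: A+T=3, G+C=7 → Tm = 2(3)+4(7) = 34°C
32°C vs 34°C → primer 2 is higher.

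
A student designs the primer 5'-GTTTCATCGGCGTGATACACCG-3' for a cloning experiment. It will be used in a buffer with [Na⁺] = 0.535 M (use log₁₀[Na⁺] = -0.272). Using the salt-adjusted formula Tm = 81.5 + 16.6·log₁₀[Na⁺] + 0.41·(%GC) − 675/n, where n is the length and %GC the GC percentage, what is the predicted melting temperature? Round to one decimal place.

68.7°C

Length n = 22. T=6, G=6, C=6, A=4
G+C = 12, so %GC = 12/22 × 100 = 54.545%
Salt term: 16.6 × (-0.272) = -4.515
GC term: 0.41 × 54.545 = 22.363; length term: −675/22 = −30.682
Tm = 81.5 + (-4.515) + 22.363 − 30.682 = 68.666 → 68.7°C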